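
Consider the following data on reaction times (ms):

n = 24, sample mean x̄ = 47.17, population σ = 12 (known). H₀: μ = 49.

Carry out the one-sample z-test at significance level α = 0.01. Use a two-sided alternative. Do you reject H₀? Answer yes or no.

reject H₀: no

SE = σ/√n = 12/√24 = 2.4495
z = (x̄−μ₀)/SE = (47.17−49)/2.4495 = -0.7471
p-value (two-sided) = 0.45501
At α=0.01: p ≥ α → fail to reject H₀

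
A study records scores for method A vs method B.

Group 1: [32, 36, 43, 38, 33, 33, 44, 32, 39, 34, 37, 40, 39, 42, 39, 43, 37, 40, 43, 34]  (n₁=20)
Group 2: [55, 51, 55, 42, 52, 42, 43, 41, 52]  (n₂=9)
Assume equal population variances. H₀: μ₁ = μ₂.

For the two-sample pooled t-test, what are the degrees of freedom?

df = n₁ + n₂ − 2 = 20 + 9 − 2 = 27

degrees of freedom = 27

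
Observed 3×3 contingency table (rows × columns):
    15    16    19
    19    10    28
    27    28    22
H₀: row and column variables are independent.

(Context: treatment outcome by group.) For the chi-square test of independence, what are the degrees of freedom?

degrees of freedom = 4

df = (r−1)(c−1) = (3−1)·(3−1) = 4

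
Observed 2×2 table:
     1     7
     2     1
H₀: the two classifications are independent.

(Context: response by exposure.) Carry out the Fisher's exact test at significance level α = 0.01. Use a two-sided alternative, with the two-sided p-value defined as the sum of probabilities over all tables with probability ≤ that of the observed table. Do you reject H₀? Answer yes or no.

reject H₀: no

Margins: r₁=8, r₂=3, c₁=3, c₂=8, n=11
p_obs = C(8,1)·C(3,2)/C(11,3); sum pmf over tables with pmf ≤ p_obs
p-value (two-sided) = 0.15152
At α=0.01: p ≥ α → fail to reject H₀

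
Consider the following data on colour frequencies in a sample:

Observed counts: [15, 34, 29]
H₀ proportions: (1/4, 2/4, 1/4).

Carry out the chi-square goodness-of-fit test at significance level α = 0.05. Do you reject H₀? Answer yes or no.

n = 78; E_i = n·p_i = [19.50, 39.00, 19.50]
χ² = (15−19.50)²/19.50 + (34−39.00)²/39.00 + (29−19.50)²/19.50 = 6.3077
df = 2
p-value (upper-tail) = 0.04269
At α=0.05: p < α → reject H₀

reject H₀: yes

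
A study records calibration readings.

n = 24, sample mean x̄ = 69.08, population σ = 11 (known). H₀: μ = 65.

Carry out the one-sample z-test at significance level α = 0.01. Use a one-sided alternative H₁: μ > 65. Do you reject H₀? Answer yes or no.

SE = σ/√n = 11/√24 = 2.2454
z = (x̄−μ₀)/SE = (69.08−65)/2.2454 = 1.8171
p-value (one-sided, H₁ greater) = 0.03460
At α=0.01: p ≥ α → fail to reject H₀

reject H₀: no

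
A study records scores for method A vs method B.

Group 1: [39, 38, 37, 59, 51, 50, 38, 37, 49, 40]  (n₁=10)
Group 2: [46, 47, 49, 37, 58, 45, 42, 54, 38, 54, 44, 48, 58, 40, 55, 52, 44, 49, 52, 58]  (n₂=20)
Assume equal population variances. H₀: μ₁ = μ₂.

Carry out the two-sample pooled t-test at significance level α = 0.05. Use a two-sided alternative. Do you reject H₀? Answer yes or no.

x̄₁=43.800, s₁=7.786, n₁=10
x̄₂=48.500, s₂=6.557, n₂=20
s_p² = [9·7.786² + 19·6.557²]/28 = 48.6643
SE = √(s_p²·(1/10+1/20)) = 2.7018
t = (43.800−48.500)/2.7018 = -1.7396
df = 28
p-value (two-sided) = 0.09291
At α=0.05: p ≥ α → fail to reject H₀

reject H₀: no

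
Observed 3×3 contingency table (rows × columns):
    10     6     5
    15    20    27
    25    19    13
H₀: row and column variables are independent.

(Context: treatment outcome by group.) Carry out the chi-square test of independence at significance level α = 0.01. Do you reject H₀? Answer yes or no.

reject H₀: no

Row totals [21, 62, 57], col totals [50, 45, 45], n=140
χ² = (10−7.50)²/7.50 + (6−6.75)²/6.75 + (5−6.75)²/6.75 + (15−22.14)²/22.14 + (20−19.93)²/19.93 + (27−19.93)²/19.93 + (25−20.36)²/20.36 + (19−18.32)²/18.32 + (13−18.32)²/18.32 = 8.8136
df = 4
p-value (upper-tail) = 0.06593
At α=0.01: p ≥ α → fail to reject H₀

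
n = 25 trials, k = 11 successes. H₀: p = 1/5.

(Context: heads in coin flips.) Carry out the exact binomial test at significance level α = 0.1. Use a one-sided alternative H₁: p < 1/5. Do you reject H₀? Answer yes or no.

Exact binomial: n=25, k=11, p₀=1/5=0.2000
P(X≤11) from Σ C(n,i)·p₀^i·(1−p₀)^(n−i)
p-value (one-sided, H₁ less) = 0.99846
At α=0.1: p ≥ α → fail to reject H₀

reject H₀: no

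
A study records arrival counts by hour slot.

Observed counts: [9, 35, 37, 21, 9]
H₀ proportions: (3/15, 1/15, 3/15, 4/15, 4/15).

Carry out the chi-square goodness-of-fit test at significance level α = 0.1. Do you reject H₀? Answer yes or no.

reject H₀: yes

n = 111; E_i = n·p_i = [22.20, 7.40, 22.20, 29.60, 29.60]
χ² = (9−22.20)²/22.20 + (35−7.40)²/7.40 + (37−22.20)²/22.20 + (21−29.60)²/29.60 + (9−29.60)²/29.60 = 137.4910
df = 4
p-value (upper-tail) = 0.00000
At α=0.1: p < α → reject H₀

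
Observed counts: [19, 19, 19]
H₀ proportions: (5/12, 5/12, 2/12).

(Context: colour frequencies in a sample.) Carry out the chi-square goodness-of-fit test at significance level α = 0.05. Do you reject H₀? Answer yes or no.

n = 57; E_i = n·p_i = [23.75, 23.75, 9.50]
χ² = (19−23.75)²/23.75 + (19−23.75)²/23.75 + (19−9.50)²/9.50 = 11.4000
df = 2
p-value (upper-tail) = 0.00335
At α=0.05: p < α → reject H₀

reject H₀: yes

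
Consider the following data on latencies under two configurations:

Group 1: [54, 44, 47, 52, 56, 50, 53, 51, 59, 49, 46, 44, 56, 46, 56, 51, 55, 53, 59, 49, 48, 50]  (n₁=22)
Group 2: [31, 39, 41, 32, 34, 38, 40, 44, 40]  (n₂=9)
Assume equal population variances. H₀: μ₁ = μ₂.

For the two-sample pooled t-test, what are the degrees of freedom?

degrees of freedom = 29

df = n₁ + n₂ − 2 = 22 + 9 − 2 = 29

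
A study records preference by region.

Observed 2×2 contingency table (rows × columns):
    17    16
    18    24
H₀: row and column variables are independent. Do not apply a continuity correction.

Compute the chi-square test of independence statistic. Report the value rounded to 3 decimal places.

Row totals [33, 42], col totals [35, 40], n=75
χ² = (17−15.40)²/15.40 + (16−17.60)²/17.60 + (18−19.60)²/19.60 + (24−22.40)²/22.40 = 0.5566
df = 1

test statistic = 0.557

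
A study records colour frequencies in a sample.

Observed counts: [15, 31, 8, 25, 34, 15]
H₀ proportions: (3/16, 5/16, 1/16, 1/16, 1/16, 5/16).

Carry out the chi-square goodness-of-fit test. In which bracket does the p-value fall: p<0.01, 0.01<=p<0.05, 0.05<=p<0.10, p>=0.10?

n = 128; E_i = n·p_i = [24.00, 40.00, 8.00, 8.00, 8.00, 40.00]
χ² = (15−24.00)²/24.00 + (31−40.00)²/40.00 + (8−8.00)²/8.00 + (25−8.00)²/8.00 + (34−8.00)²/8.00 + (15−40.00)²/40.00 = 141.6500
df = 5
p-value (upper-tail) = 0.00000
→ bracket: p<0.01

p-value bracket: p<0.01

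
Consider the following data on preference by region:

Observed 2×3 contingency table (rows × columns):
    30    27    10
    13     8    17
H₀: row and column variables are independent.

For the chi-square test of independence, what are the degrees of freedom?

df = (r−1)(c−1) = (2−1)·(3−1) = 2

degrees of freedom = 2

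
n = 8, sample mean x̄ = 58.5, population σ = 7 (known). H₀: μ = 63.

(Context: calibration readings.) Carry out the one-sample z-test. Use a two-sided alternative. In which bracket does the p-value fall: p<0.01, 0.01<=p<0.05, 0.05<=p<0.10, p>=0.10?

p-value bracket: 0.05<=p<0.10

SE = σ/√n = 7/√8 = 2.4749
z = (x̄−μ₀)/SE = (58.5−63)/2.4749 = -1.8183
p-value (two-sided) = 0.06902
→ bracket: 0.05<=p<0.10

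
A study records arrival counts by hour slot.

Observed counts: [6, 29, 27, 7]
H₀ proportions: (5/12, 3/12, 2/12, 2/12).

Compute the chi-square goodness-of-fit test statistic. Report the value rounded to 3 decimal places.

n = 69; E_i = n·p_i = [28.75, 17.25, 11.50, 11.50]
χ² = (6−28.75)²/28.75 + (29−17.25)²/17.25 + (27−11.50)²/11.50 + (7−11.50)²/11.50 = 48.6580
df = 3

test statistic = 48.658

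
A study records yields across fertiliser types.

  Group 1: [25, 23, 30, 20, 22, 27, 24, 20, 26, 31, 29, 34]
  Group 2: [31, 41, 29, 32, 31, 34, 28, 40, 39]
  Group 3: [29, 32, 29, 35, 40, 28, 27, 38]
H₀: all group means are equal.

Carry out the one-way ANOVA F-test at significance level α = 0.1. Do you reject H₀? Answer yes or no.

reject H₀: yes

Group means [25.92, 33.89, 32.25], grand mean 30.138
SSB = Σnᵢ(x̄ᵢ−x̄)² = 376.143; SSW = ΣΣ(x−x̄ᵢ)² = 577.306
MSB = 376.143/2 = 188.0714; MSW = 577.306/26 = 22.2041
F = MSB/MSW = 8.4701
df = (2, 26)
p-value (upper-tail) = 0.00147
At α=0.1: p < α → reject H₀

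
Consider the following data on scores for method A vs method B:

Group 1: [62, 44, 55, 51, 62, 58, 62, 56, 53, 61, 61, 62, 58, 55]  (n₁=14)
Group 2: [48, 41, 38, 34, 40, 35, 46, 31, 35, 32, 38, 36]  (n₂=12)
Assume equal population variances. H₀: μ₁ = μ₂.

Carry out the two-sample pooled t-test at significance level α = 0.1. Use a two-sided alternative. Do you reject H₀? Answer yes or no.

x̄₁=57.143, s₁=5.289, n₁=14
x̄₂=37.833, s₂=5.219, n₂=12
s_p² = [13·5.289² + 11·5.219²]/24 = 27.6409
SE = √(s_p²·(1/14+1/12)) = 2.0683
t = (57.143−37.833)/2.0683 = 9.3361
df = 24
p-value (two-sided) = 0.00000
At α=0.1: p < α → reject H₀

reject H₀: yes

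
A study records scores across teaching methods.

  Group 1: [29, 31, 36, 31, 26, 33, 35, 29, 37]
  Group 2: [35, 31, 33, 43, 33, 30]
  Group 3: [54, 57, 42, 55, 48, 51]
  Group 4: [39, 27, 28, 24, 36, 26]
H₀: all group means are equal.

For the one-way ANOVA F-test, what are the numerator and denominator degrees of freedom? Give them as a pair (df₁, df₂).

k = 4 groups, N = 27 total
df = (k−1, N−k) = (4−1, 27−4) = (3, 23)

degrees of freedom = [3, 23]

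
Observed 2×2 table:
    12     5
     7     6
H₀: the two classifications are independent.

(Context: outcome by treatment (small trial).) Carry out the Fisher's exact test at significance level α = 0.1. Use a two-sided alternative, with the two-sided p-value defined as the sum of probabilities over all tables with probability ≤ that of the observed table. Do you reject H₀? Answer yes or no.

Margins: r₁=17, r₂=13, c₁=19, c₂=11, n=30
p_obs = C(17,12)·C(13,7)/C(30,19); sum pmf over tables with pmf ≤ p_obs
p-value (two-sided) = 0.45388
At α=0.1: p ≥ α → fail to reject H₀

reject H₀: no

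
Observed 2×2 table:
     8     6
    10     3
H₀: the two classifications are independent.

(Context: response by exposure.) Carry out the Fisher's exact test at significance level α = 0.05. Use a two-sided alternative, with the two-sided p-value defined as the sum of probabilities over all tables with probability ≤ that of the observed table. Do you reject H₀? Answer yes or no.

reject H₀: no

Margins: r₁=14, r₂=13, c₁=18, c₂=9, n=27
p_obs = C(14,8)·C(13,10)/C(27,18); sum pmf over tables with pmf ≤ p_obs
p-value (two-sided) = 0.41971
At α=0.05: p ≥ α → fail to reject H₀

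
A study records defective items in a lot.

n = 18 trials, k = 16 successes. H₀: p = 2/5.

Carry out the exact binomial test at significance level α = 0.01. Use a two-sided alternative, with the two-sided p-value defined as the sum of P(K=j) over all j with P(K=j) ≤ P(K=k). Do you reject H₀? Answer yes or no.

Exact binomial: n=18, k=16, p₀=2/5=0.4000
P(X=j) = C(n,j)·p₀^j·(1−p₀)^(n−j); p = Σ P(X=j) over j with P(X=j) ≤ P(X=16)
p-value (two-sided) = 0.00003
At α=0.01: p < α → reject H₀

reject H₀: yes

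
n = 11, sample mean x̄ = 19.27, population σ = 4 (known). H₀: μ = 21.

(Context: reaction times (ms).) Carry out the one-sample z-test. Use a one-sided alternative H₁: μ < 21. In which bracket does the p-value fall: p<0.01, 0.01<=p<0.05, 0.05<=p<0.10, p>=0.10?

SE = σ/√n = 4/√11 = 1.2060
z = (x̄−μ₀)/SE = (19.27−21)/1.2060 = -1.4344
p-value (one-sided, H₁ less) = 0.07572
→ bracket: 0.05<=p<0.10

p-value bracket: 0.05<=p<0.10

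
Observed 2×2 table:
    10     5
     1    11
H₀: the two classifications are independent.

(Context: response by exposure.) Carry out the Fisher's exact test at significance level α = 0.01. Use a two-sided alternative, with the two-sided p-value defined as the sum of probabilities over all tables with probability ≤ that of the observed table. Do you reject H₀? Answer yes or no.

reject H₀: yes

Margins: r₁=15, r₂=12, c₁=11, c₂=16, n=27
p_obs = C(15,10)·C(12,1)/C(27,11); sum pmf over tables with pmf ≤ p_obs
p-value (two-sided) = 0.00472
At α=0.01: p < α → reject H₀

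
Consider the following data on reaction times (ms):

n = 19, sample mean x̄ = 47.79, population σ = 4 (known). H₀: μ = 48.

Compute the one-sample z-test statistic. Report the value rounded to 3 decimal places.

SE = σ/√n = 4/√19 = 0.9177
z = (x̄−μ₀)/SE = (47.79−48)/0.9177 = -0.2288

test statistic = -0.229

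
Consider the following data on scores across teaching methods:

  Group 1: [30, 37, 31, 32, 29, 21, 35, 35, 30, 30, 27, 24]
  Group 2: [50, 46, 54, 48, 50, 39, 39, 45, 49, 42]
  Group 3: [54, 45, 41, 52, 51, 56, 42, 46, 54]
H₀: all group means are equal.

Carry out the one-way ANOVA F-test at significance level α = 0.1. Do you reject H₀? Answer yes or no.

reject H₀: yes

Group means [30.08, 46.20, 49.00], grand mean 40.774
SSB = Σnᵢ(x̄ᵢ−x̄)² = 2274.903; SSW = ΣΣ(x−x̄ᵢ)² = 704.517
MSB = 2274.903/2 = 1137.4513; MSW = 704.517/28 = 25.1613
F = MSB/MSW = 45.2064
df = (2, 28)
p-value (upper-tail) = 0.00000
At α=0.1: p < α → reject H₀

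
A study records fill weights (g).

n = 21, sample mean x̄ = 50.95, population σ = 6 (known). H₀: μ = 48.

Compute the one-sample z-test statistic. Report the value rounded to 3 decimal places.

test statistic = 2.253

SE = σ/√n = 6/√21 = 1.3093
z = (x̄−μ₀)/SE = (50.95−48)/1.3093 = 2.2531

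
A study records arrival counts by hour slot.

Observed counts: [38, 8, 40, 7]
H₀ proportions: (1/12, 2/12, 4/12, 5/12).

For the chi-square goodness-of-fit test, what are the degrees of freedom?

df = k − 1 = 4 − 1 = 3

degrees of freedom = 3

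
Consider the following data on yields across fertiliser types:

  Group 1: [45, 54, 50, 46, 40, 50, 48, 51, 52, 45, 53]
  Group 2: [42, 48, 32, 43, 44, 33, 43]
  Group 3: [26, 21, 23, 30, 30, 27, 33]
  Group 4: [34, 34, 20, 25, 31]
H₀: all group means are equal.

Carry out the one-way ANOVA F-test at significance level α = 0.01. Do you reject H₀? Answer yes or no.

Group means [48.55, 40.71, 27.14, 28.80], grand mean 38.433
SSB = Σnᵢ(x̄ᵢ−x̄)² = 2517.554; SSW = ΣΣ(x−x̄ᵢ)² = 645.813
MSB = 2517.554/3 = 839.1846; MSW = 645.813/26 = 24.8390
F = MSB/MSW = 33.7850
df = (3, 26)
p-value (upper-tail) = 0.00000
At α=0.01: p < α → reject H₀

reject H₀: yes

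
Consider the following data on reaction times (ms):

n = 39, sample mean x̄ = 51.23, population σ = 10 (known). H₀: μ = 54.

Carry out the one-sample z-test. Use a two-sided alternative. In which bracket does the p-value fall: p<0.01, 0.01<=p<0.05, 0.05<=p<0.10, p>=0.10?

SE = σ/√n = 10/√39 = 1.6013
z = (x̄−μ₀)/SE = (51.23−54)/1.6013 = -1.7299
p-value (two-sided) = 0.08365
→ bracket: 0.05<=p<0.10

p-value bracket: 0.05<=p<0.10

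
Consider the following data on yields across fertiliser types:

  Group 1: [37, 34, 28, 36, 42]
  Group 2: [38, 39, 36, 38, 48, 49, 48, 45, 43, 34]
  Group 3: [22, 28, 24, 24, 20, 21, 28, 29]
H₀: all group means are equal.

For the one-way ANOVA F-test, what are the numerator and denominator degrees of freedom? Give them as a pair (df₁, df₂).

degrees of freedom = [2, 20]

k = 3 groups, N = 23 total
df = (k−1, N−k) = (3−1, 23−3) = (2, 20)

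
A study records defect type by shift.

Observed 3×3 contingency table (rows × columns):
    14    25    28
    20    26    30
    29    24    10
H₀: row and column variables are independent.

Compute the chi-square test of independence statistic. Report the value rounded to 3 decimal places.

Row totals [67, 76, 63], col totals [63, 75, 68], n=206
χ² = (14−20.49)²/20.49 + (25−24.39)²/24.39 + (28−22.12)²/22.12 + (20−23.24)²/23.24 + (26−27.67)²/27.67 + (30−25.09)²/25.09 + (29−19.27)²/19.27 + (24−22.94)²/22.94 + (10−20.80)²/20.80 = 15.7220
df = 4

test statistic = 15.722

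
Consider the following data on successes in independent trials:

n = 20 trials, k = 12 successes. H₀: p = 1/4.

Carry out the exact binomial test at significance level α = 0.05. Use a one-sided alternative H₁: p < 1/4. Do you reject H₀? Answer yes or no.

reject H₀: no

Exact binomial: n=20, k=12, p₀=1/4=0.2500
P(X≤12) from Σ C(n,i)·p₀^i·(1−p₀)^(n−i)
p-value (one-sided, H₁ less) = 0.99982
At α=0.05: p ≥ α → fail to reject H₀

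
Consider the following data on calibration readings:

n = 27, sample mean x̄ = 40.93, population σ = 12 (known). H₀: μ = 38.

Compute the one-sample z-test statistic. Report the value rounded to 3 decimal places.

test statistic = 1.269

SE = σ/√n = 12/√27 = 2.3094
z = (x̄−μ₀)/SE = (40.93−38)/2.3094 = 1.2687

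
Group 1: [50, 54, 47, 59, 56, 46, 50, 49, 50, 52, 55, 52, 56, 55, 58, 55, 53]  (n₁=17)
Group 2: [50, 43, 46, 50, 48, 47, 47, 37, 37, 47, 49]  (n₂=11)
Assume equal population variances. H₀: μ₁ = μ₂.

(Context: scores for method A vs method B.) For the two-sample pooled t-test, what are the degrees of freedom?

degrees of freedom = 26

df = n₁ + n₂ − 2 = 17 + 11 − 2 = 26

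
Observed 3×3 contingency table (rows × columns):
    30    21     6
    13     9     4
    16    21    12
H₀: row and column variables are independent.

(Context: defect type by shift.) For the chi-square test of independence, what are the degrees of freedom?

df = (r−1)(c−1) = (3−1)·(3−1) = 4

degrees of freedom = 4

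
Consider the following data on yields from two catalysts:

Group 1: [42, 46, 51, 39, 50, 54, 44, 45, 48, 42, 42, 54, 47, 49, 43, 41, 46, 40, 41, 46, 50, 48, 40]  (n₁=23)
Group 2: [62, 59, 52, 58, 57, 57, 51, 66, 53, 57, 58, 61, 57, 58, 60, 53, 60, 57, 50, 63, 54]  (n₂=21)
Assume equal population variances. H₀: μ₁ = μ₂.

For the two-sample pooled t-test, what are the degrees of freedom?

df = n₁ + n₂ − 2 = 23 + 21 − 2 = 42

degrees of freedom = 42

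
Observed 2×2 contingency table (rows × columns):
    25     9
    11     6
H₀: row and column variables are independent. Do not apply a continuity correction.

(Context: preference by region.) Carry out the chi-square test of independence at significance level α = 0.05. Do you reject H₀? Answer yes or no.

reject H₀: no

Row totals [34, 17], col totals [36, 15], n=51
χ² = (25−24.00)²/24.00 + (9−10.00)²/10.00 + (11−12.00)²/12.00 + (6−5.00)²/5.00 = 0.4250
df = 1
p-value (upper-tail) = 0.51445
At α=0.05: p ≥ α → fail to reject H₀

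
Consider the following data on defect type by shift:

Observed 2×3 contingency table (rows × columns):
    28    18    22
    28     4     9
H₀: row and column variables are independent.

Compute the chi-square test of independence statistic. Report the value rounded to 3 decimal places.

Row totals [68, 41], col totals [56, 22, 31], n=109
χ² = (28−34.94)²/34.94 + (18−13.72)²/13.72 + (22−19.34)²/19.34 + (28−21.06)²/21.06 + (4−8.28)²/8.28 + (9−11.66)²/11.66 = 8.1742
df = 2

test statistic = 8.174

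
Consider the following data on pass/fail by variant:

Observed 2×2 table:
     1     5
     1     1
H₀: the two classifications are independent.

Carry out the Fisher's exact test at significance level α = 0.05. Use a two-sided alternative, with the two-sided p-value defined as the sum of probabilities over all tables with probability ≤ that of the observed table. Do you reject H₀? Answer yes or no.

reject H₀: no

Margins: r₁=6, r₂=2, c₁=2, c₂=6, n=8
p_obs = C(6,1)·C(2,1)/C(8,2); sum pmf over tables with pmf ≤ p_obs
p-value (two-sided) = 0.46429
At α=0.05: p ≥ α → fail to reject H₀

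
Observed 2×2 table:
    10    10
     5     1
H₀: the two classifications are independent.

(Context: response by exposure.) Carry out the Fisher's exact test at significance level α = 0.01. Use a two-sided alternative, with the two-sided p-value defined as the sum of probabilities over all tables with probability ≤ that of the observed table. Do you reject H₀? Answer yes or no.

Margins: r₁=20, r₂=6, c₁=15, c₂=11, n=26
p_obs = C(20,10)·C(6,5)/C(26,15); sum pmf over tables with pmf ≤ p_obs
p-value (two-sided) = 0.19732
At α=0.01: p ≥ α → fail to reject H₀

reject H₀: no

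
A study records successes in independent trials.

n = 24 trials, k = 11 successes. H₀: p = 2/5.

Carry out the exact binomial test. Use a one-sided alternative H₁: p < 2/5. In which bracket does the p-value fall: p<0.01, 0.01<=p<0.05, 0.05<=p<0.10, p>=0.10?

p-value bracket: p>=0.10

Exact binomial: n=24, k=11, p₀=2/5=0.4000
P(X≤11) from Σ C(n,i)·p₀^i·(1−p₀)^(n−i)
p-value (one-sided, H₁ less) = 0.78698
→ bracket: p>=0.10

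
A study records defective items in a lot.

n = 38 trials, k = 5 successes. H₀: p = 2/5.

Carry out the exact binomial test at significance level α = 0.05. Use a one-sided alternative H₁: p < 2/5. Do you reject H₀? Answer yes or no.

reject H₀: yes

Exact binomial: n=38, k=5, p₀=2/5=0.4000
P(X≤5) from Σ C(n,i)·p₀^i·(1−p₀)^(n−i)
p-value (one-sided, H₁ less) = 0.00031
At α=0.05: p < α → reject H₀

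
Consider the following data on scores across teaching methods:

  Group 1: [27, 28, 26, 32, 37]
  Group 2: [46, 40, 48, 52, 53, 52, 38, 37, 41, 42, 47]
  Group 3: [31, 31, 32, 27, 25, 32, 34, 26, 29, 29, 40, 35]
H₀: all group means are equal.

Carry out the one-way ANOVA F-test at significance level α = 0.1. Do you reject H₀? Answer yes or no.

reject H₀: yes

Group means [30.00, 45.09, 30.92], grand mean 36.321
SSB = Σnᵢ(x̄ᵢ−x̄)² = 1396.281; SSW = ΣΣ(x−x̄ᵢ)² = 613.826
MSB = 1396.281/2 = 698.1407; MSW = 613.826/25 = 24.5530
F = MSB/MSW = 28.4340
df = (2, 25)
p-value (upper-tail) = 0.00000
At α=0.1: p < α → reject H₀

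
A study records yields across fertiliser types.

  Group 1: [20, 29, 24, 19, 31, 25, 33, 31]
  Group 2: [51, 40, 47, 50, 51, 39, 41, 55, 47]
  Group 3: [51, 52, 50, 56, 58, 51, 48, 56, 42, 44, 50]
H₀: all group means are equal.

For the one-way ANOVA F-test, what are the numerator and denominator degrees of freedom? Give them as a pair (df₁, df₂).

k = 3 groups, N = 28 total
df = (k−1, N−k) = (3−1, 28−3) = (2, 25)

degrees of freedom = [2, 25]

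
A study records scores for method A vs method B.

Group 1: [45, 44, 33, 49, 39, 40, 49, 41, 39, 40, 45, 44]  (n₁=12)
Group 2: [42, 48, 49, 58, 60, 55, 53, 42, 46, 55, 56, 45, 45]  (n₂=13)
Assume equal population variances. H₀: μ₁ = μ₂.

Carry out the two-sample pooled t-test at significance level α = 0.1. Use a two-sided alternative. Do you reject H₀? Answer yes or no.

reject H₀: yes

x̄₁=42.333, s₁=4.579, n₁=12
x̄₂=50.308, s₂=6.170, n₂=13
s_p² = [11·4.579² + 12·6.170²]/23 = 29.8885
SE = √(s_p²·(1/12+1/13)) = 2.1886
t = (42.333−50.308)/2.1886 = -3.6436
df = 23
p-value (two-sided) = 0.00136
At α=0.1: p < α → reject H₀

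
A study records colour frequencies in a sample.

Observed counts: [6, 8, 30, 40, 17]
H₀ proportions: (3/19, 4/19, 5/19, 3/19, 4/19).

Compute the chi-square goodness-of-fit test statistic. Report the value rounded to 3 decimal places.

test statistic = 52.050

n = 101; E_i = n·p_i = [15.95, 21.26, 26.58, 15.95, 21.26]
χ² = (6−15.95)²/15.95 + (8−21.26)²/21.26 + (30−26.58)²/26.58 + (40−15.95)²/15.95 + (17−21.26)²/21.26 = 52.0503
df = 4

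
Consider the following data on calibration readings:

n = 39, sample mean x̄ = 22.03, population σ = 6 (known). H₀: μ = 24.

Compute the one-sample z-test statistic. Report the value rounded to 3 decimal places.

test statistic = -2.050

SE = σ/√n = 6/√39 = 0.9608
z = (x̄−μ₀)/SE = (22.03−24)/0.9608 = -2.0504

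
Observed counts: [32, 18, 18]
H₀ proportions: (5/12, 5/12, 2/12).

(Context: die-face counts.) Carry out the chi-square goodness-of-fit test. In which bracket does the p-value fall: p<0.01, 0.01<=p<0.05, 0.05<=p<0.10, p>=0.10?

p-value bracket: 0.01<=p<0.05

n = 68; E_i = n·p_i = [28.33, 28.33, 11.33]
χ² = (32−28.33)²/28.33 + (18−28.33)²/28.33 + (18−11.33)²/11.33 = 8.1647
df = 2
p-value (upper-tail) = 0.01687
→ bracket: 0.01<=p<0.05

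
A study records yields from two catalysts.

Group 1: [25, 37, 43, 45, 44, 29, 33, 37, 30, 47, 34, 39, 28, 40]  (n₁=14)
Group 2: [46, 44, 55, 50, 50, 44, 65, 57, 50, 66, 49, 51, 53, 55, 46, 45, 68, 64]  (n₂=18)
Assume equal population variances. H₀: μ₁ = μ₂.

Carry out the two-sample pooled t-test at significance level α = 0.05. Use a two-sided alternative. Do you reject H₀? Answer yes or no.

x̄₁=36.500, s₁=6.914, n₁=14
x̄₂=53.222, s₂=7.871, n₂=18
s_p² = [13·6.914² + 17·7.871²]/30 = 55.8204
SE = √(s_p²·(1/14+1/18)) = 2.6624
t = (36.500−53.222)/2.6624 = -6.2809
df = 30
p-value (two-sided) = 0.00000
At α=0.05: p < α → reject H₀

reject H₀: yes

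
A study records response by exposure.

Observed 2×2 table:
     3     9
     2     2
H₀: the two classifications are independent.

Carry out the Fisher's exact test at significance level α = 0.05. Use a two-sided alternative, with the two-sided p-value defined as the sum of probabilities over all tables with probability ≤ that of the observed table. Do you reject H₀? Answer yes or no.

Margins: r₁=12, r₂=4, c₁=5, c₂=11, n=16
p_obs = C(12,3)·C(4,2)/C(16,5); sum pmf over tables with pmf ≤ p_obs
p-value (two-sided) = 0.54670
At α=0.05: p ≥ α → fail to reject H₀

reject H₀: no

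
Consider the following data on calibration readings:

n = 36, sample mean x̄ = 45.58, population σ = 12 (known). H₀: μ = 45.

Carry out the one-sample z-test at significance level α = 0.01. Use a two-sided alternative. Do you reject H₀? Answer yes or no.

reject H₀: no

SE = σ/√n = 12/√36 = 2.0000
z = (x̄−μ₀)/SE = (45.58−45)/2.0000 = 0.2900
p-value (two-sided) = 0.77182
At α=0.01: p ≥ α → fail to reject H₀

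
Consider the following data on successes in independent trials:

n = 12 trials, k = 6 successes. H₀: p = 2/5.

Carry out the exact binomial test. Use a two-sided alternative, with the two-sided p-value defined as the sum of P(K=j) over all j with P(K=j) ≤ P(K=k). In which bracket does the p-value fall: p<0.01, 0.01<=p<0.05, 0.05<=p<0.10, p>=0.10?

Exact binomial: n=12, k=6, p₀=2/5=0.4000
P(X=j) = C(n,j)·p₀^j·(1−p₀)^(n−j); p = Σ P(X=j) over j with P(X=j) ≤ P(X=6)
p-value (two-sided) = 0.56013
→ bracket: p>=0.10

p-value bracket: p>=0.10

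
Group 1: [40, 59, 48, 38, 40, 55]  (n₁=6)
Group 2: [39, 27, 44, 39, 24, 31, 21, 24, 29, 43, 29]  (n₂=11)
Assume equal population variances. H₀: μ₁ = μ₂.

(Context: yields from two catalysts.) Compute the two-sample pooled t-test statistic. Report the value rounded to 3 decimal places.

x̄₁=46.667, s₁=8.802, n₁=6
x̄₂=31.818, s₂=8.097, n₂=11
s_p² = [5·8.802² + 10·8.097²]/15 = 69.5313
SE = √(s_p²·(1/6+1/11)) = 4.2320
t = (46.667−31.818)/4.2320 = 3.5086
df = 15

test statistic = 3.509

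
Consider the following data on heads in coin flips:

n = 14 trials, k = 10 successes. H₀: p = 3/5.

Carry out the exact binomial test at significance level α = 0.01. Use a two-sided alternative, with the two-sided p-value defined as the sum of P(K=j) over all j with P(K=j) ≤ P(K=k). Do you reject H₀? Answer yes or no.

reject H₀: no

Exact binomial: n=14, k=10, p₀=3/5=0.6000
P(X=j) = C(n,j)·p₀^j·(1−p₀)^(n−j); p = Σ P(X=j) over j with P(X=j) ≤ P(X=10)
p-value (two-sided) = 0.42940
At α=0.01: p ≥ α → fail to reject H₀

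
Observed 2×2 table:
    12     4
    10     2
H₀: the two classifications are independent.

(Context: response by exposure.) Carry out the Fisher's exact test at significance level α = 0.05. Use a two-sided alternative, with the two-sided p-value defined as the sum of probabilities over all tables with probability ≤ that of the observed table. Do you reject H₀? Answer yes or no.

reject H₀: no

Margins: r₁=16, r₂=12, c₁=22, c₂=6, n=28
p_obs = C(16,12)·C(12,10)/C(28,22); sum pmf over tables with pmf ≤ p_obs
p-value (two-sided) = 0.67298
At α=0.05: p ≥ α → fail to reject H₀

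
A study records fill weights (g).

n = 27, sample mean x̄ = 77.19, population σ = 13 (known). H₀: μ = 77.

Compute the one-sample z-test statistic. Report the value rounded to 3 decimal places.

test statistic = 0.076

SE = σ/√n = 13/√27 = 2.5019
z = (x̄−μ₀)/SE = (77.19−77)/2.5019 = 0.0759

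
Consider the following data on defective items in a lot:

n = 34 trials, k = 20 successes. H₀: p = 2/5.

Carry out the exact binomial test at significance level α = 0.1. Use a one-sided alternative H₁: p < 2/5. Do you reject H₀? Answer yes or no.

Exact binomial: n=34, k=20, p₀=2/5=0.4000
P(X≤20) from Σ C(n,i)·p₀^i·(1−p₀)^(n−i)
p-value (one-sided, H₁ less) = 0.99154
At α=0.1: p ≥ α → fail to reject H₀

reject H₀: no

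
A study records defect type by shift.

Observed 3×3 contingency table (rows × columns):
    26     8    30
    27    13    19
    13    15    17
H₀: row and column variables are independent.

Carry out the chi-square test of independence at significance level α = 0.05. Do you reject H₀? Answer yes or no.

Row totals [64, 59, 45], col totals [66, 36, 66], n=168
χ² = (26−25.14)²/25.14 + (8−13.71)²/13.71 + (30−25.14)²/25.14 + (27−23.18)²/23.18 + (13−12.64)²/12.64 + (19−23.18)²/23.18 + (13−17.68)²/17.68 + (15−9.64)²/9.64 + (17−17.68)²/17.68 = 8.9823
df = 4
p-value (upper-tail) = 0.06154
At α=0.05: p ≥ α → fail to reject H₀

reject H₀: no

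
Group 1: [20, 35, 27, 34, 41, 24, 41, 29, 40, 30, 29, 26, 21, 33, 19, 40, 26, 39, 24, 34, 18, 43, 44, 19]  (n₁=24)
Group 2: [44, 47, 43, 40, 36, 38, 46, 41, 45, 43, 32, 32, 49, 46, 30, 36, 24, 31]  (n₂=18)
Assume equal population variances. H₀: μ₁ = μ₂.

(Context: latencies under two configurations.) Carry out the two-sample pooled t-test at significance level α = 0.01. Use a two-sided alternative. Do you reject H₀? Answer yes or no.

reject H₀: yes

x̄₁=30.667, s₁=8.406, n₁=24
x̄₂=39.056, s₂=7.058, n₂=18
s_p² = [23·8.406² + 17·7.058²]/40 = 61.8069
SE = √(s_p²·(1/24+1/18)) = 2.4513
t = (30.667−39.056)/2.4513 = -3.4222
df = 40
p-value (two-sided) = 0.00145
At α=0.01: p < α → reject H₀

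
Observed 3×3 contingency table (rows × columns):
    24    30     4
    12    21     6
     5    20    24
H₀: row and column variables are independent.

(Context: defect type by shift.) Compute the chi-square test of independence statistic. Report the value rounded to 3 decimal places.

test statistic = 31.903

Row totals [58, 39, 49], col totals [41, 71, 34], n=146
χ² = (24−16.29)²/16.29 + (30−28.21)²/28.21 + (4−13.51)²/13.51 + (12−10.95)²/10.95 + (21−18.97)²/18.97 + (6−9.08)²/9.08 + (5−13.76)²/13.76 + (20−23.83)²/23.83 + (24−11.41)²/11.41 = 31.9030
df = 4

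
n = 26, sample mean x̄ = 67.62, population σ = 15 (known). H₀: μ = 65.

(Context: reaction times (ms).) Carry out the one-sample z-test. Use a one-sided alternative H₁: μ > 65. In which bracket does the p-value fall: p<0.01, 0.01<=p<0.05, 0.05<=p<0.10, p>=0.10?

p-value bracket: p>=0.10

SE = σ/√n = 15/√26 = 2.9417
z = (x̄−μ₀)/SE = (67.62−65)/2.9417 = 0.8906
p-value (one-sided, H₁ greater) = 0.18656
→ bracket: p>=0.10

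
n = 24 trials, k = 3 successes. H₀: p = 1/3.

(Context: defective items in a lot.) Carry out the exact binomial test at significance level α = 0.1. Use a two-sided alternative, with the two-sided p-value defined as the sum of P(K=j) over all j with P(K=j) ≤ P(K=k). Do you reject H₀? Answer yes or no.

reject H₀: yes

Exact binomial: n=24, k=3, p₀=1/3=0.3333
P(X=j) = C(n,j)·p₀^j·(1−p₀)^(n−j); p = Σ P(X=j) over j with P(X=j) ≤ P(X=3)
p-value (two-sided) = 0.03024
At α=0.1: p < α → reject H₀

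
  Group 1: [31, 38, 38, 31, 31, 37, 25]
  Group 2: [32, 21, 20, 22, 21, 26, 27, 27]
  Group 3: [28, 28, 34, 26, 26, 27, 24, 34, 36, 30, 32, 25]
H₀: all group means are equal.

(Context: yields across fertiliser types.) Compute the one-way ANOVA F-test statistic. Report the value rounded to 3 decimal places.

Group means [33.00, 24.50, 29.17], grand mean 28.778
SSB = Σnᵢ(x̄ᵢ−x̄)² = 273.000; SSW = ΣΣ(x−x̄ᵢ)² = 437.667
MSB = 273.000/2 = 136.5000; MSW = 437.667/24 = 18.2361
F = MSB/MSW = 7.4851
df = (2, 24)

test statistic = 7.485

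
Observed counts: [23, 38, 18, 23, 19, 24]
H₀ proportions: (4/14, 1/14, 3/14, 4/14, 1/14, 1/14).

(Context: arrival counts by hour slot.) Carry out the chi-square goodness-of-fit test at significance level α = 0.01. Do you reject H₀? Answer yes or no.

n = 145; E_i = n·p_i = [41.43, 10.36, 31.07, 41.43, 10.36, 10.36]
χ² = (23−41.43)²/41.43 + (38−10.36)²/10.36 + (18−31.07)²/31.07 + (23−41.43)²/41.43 + (19−10.36)²/10.36 + (24−10.36)²/10.36 = 120.8552
df = 5
p-value (upper-tail) = 0.00000
At α=0.01: p < α → reject H₀

reject H₀: yes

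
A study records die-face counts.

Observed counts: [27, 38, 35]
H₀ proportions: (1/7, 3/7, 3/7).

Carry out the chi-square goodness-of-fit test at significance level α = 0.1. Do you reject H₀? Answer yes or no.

n = 100; E_i = n·p_i = [14.29, 42.86, 42.86]
χ² = (27−14.29)²/14.29 + (38−42.86)²/42.86 + (35−42.86)²/42.86 = 13.3067
df = 2
p-value (upper-tail) = 0.00129
At α=0.1: p < α → reject H₀

reject H₀: yes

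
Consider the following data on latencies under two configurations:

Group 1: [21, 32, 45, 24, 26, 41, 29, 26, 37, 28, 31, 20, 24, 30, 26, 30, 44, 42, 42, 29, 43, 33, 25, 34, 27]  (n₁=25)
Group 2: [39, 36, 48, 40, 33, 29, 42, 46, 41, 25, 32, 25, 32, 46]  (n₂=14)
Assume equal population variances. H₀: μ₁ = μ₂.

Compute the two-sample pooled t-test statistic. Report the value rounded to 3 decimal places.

x̄₁=31.560, s₁=7.523, n₁=25
x̄₂=36.714, s₂=7.620, n₂=14
s_p² = [24·7.523² + 13·7.620²]/37 = 57.1086
SE = √(s_p²·(1/25+1/14)) = 2.5226
t = (31.560−36.714)/2.5226 = -2.0432
df = 37

test statistic = -2.043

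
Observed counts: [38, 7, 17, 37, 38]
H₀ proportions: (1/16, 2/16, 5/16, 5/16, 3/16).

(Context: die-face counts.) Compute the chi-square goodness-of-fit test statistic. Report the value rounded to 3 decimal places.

test statistic = 129.445

n = 137; E_i = n·p_i = [8.56, 17.12, 42.81, 42.81, 25.69]
χ² = (38−8.56)²/8.56 + (7−17.12)²/17.12 + (17−42.81)²/42.81 + (37−42.81)²/42.81 + (38−25.69)²/25.69 = 129.4448
df = 4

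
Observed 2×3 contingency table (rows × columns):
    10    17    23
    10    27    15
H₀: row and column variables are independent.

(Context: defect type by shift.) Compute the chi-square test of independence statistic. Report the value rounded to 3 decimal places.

Row totals [50, 52], col totals [20, 44, 38], n=102
χ² = (10−9.80)²/9.80 + (17−21.57)²/21.57 + (23−18.63)²/18.63 + (10−10.20)²/10.20 + (27−22.43)²/22.43 + (15−19.37)²/19.37 = 3.9192
df = 2

test statistic = 3.919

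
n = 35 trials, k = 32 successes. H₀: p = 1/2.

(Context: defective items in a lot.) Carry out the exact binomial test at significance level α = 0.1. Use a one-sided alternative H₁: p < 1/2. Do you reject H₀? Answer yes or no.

reject H₀: no

Exact binomial: n=35, k=32, p₀=1/2=0.5000
P(X≤32) from Σ C(n,i)·p₀^i·(1−p₀)^(n−i)
p-value (one-sided, H₁ less) = 1.00000
At α=0.1: p ≥ α → fail to reject H₀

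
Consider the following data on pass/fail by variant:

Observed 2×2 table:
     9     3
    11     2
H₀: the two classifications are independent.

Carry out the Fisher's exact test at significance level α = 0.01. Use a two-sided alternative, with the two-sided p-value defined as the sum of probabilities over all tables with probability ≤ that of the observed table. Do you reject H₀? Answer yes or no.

Margins: r₁=12, r₂=13, c₁=20, c₂=5, n=25
p_obs = C(12,9)·C(13,11)/C(25,20); sum pmf over tables with pmf ≤ p_obs
p-value (two-sided) = 0.64472
At α=0.01: p ≥ α → fail to reject H₀

reject H₀: no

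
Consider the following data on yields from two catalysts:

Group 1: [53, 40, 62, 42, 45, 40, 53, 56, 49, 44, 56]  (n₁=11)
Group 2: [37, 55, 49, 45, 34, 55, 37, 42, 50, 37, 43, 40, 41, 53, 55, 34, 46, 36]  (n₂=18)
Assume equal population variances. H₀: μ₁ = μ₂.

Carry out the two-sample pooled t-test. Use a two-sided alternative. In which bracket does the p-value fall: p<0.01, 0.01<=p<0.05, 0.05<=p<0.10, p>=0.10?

x̄₁=49.091, s₁=7.422, n₁=11
x̄₂=43.833, s₂=7.477, n₂=18
s_p² = [10·7.422² + 17·7.477²]/27 = 55.6077
SE = √(s_p²·(1/11+1/18)) = 2.8539
t = (49.091−43.833)/2.8539 = 1.8423
df = 27
p-value (two-sided) = 0.07645
→ bracket: 0.05<=p<0.10

p-value bracket: 0.05<=p<0.10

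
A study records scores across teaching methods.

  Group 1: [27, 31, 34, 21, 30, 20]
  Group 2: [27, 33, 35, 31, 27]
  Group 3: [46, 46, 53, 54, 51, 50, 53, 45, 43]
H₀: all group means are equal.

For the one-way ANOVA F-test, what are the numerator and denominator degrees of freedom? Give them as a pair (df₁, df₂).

k = 3 groups, N = 20 total
df = (k−1, N−k) = (3−1, 20−3) = (2, 17)

degrees of freedom = [2, 17]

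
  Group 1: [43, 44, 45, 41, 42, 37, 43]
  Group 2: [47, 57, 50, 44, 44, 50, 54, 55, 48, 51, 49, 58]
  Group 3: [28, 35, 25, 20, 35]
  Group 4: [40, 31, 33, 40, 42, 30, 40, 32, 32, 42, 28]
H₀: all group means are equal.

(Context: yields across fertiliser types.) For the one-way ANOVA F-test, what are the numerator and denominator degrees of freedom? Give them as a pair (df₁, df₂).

k = 4 groups, N = 35 total
df = (k−1, N−k) = (4−1, 35−4) = (3, 31)

degrees of freedom = [3, 31]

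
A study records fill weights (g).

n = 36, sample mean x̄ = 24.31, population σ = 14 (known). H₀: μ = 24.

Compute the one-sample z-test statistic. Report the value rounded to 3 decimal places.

SE = σ/√n = 14/√36 = 2.3333
z = (x̄−μ₀)/SE = (24.31−24)/2.3333 = 0.1329

test statistic = 0.133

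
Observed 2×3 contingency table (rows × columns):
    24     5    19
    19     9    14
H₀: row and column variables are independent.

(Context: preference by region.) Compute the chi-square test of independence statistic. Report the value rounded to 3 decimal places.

test statistic = 2.091

Row totals [48, 42], col totals [43, 14, 33], n=90
χ² = (24−22.93)²/22.93 + (5−7.47)²/7.47 + (19−17.60)²/17.60 + (19−20.07)²/20.07 + (9−6.53)²/6.53 + (14−15.40)²/15.40 = 2.0911
df = 2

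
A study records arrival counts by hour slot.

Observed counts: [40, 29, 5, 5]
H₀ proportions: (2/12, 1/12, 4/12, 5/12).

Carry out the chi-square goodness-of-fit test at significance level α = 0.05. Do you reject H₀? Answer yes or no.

reject H₀: yes

n = 79; E_i = n·p_i = [13.17, 6.58, 26.33, 32.92]
χ² = (40−13.17)²/13.17 + (29−6.58)²/6.58 + (5−26.33)²/26.33 + (5−32.92)²/32.92 = 171.9747
df = 3
p-value (upper-tail) = 0.00000
At α=0.05: p < α → reject H₀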